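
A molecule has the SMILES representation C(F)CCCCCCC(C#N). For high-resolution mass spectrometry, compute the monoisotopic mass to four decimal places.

Atom tally by fragment:
  FCH2 → C:1 H:2 F:1
  CH2 → C:1 H:2
  CH2 → C:1 H:2
  CH2 → C:1 H:2
  CH2 → C:1 H:2
  CH2 → C:1 H:2
  CH2 → C:1 H:2
  CH2CN → C:2 H:2 N:1
Element totals:
  C: 9
  H: 16
  F: 1
  N: 1
Molecular formula: C9H16FN.
  M = 9(12.0) + 16(1.007825) + 18.998403 + 14.003074
    = 108.000000 + 16.125200 + 18.998403 + 14.003074 = 157.126677

157.1267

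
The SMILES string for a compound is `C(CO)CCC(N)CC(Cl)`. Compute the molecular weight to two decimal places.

Atom tally by fragment:
  HOCH2CH2 → C:2 H:5 O:1
  CH2 → C:1 H:2
  CH2 → C:1 H:2
  CH(NH2) → C:1 H:3 N:1
  CH2 → C:1 H:2
  CH2Cl → C:1 H:2 Cl:1
Element totals:
  C: 7
  H: 16
  Cl: 1
  N: 1
  O: 1
Molecular formula: C7H16ClNO.
  M = 7(12.011) + 16(1.008) + 35.45 + 14.007 + 15.999
    = 84.077 + 16.128 + 35.450 + 14.007 + 15.999 = 165.661

165.66 g/mol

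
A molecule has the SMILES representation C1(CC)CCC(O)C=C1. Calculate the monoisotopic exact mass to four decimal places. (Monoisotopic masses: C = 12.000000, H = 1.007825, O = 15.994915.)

126.1045

Atom tally by fragment:
  cyclohexene ring core → C:6 H:10
  (− 2 ring H displaced by substituents)
  + C2H5 → C:2 H:5
  + OH → O:1 H:1
Element totals:
  C: 8
  H: 14
  O: 1
Molecular formula: C8H14O.
  M = 8(12.0) + 14(1.007825) + 15.994915
    = 96.000000 + 14.109550 + 15.994915 = 126.104465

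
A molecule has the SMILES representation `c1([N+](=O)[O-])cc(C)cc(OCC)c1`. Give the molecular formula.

Atom tally by fragment:
  benzene ring core → C:6 H:6
  (− 3 ring H displaced by substituents)
  + NO2 → N:1 O:2
  + CH3 → C:1 H:3
  + OC2H5 → C:2 H:5 O:1
Element totals:
  C: 9
  H: 11
  N: 1
  O: 3

C9H11NO3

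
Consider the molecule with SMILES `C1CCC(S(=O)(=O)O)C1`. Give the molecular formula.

Atom tally by fragment:
  cyclopentane ring core → C:5 H:10
  (− 1 ring H displaced by substituents)
  + SO3H → S:1 O:3 H:1
Element totals:
  C: 5
  H: 10
  O: 3
  S: 1

C5H10O3S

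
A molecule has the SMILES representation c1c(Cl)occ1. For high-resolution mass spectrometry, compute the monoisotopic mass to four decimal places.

Atom tally by fragment:
  furan ring core → C:4 H:4 O:1
  (− 1 ring H displaced by substituents)
  + Cl → Cl:1
Element totals:
  C: 4
  H: 3
  Cl: 1
  O: 1
Molecular formula: C4H3ClO.
  M = 4(12.0) + 3(1.007825) + 34.968853 + 15.994915
    = 48.000000 + 3.023475 + 34.968853 + 15.994915 = 101.987243

101.9872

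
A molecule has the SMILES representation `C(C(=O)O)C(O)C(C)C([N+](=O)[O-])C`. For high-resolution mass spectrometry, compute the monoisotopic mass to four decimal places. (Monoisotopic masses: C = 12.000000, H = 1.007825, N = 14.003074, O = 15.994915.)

191.0794

Atom tally by fragment:
  HOOCCH2 → C:2 H:3 O:2
  CH(OH) → C:1 H:2 O:1
  CH(CH3) → C:2 H:4
  CH(NO2) → C:1 H:1 N:1 O:2
  CH3 → C:1 H:3
Element totals:
  C: 7
  H: 13
  N: 1
  O: 5
Molecular formula: C7H13NO5.
  M = 7(12.0) + 13(1.007825) + 14.003074 + 5(15.994915)
    = 84.000000 + 13.101725 + 14.003074 + 79.974575 = 191.079374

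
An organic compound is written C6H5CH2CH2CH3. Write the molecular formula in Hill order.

C9H12

Element totals:
  C: 9
  H: 12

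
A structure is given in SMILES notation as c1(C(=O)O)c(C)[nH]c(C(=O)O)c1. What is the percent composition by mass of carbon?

Atom tally by fragment:
  pyrrole ring core → C:4 H:5 N:1
  (− 3 ring H displaced by substituents)
  + COOH → C:1 H:1 O:2
  + CH3 → C:1 H:3
  + COOH → C:1 H:1 O:2
Element totals:
  C: 7
  H: 7
  N: 1
  O: 4
Molecular formula: C7H7NO4.
Molar mass = 169.136 g/mol.
Mass from C: 7 × 12.011 = 84.077 g/mol.
%C = 84.077 / 169.136 × 100 = 49.71%.

49.71%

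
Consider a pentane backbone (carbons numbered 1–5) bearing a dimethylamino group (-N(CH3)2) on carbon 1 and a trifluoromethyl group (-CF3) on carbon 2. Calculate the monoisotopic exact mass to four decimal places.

183.1235

Atom tally by fragment:
  (CH3)2NCH2 → C:3 H:8 N:1
  CH(CF3) → C:2 H:1 F:3
  CH2 → C:1 H:2
  CH2 → C:1 H:2
  CH3 → C:1 H:3
Element totals:
  C: 8
  H: 16
  F: 3
  N: 1
Molecular formula: C8H16F3N.
  M = 8(12.0) + 16(1.007825) + 3(18.998403) + 14.003074
    = 96.000000 + 16.125200 + 56.995209 + 14.003074 = 183.123483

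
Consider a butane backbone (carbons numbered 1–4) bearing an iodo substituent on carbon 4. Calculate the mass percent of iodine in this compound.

Atom tally by fragment:
  CH3 → C:1 H:3
  CH2 → C:1 H:2
  CH2 → C:1 H:2
  CH2I → C:1 H:2 I:1
Element totals:
  C: 4
  H: 9
  I: 1
Molecular formula: C4H9I.
Molar mass = 184.020 g/mol.
Mass from I: 1 × 126.904 = 126.904 g/mol.
%I = 126.904 / 184.020 × 100 = 68.96%.

68.96%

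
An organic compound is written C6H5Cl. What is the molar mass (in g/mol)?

Atom tally by fragment:
  benzene ring core → C:6 H:6
  (− 1 ring H displaced by substituents)
  + Cl → Cl:1
Element totals:
  C: 6
  H: 5
  Cl: 1
Molecular formula: C6H5Cl.
  M = 6(12.011) + 5(1.008) + 35.45
    = 72.066 + 5.040 + 35.450 = 112.556

112.56 g/mol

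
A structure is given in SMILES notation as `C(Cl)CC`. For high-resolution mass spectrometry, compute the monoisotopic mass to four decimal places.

78.0236

Atom tally by fragment:
  ClCH2 → C:1 H:2 Cl:1
  CH2 → C:1 H:2
  CH3 → C:1 H:3
Element totals:
  C: 3
  H: 7
  Cl: 1
Molecular formula: C3H7Cl.
  M = 3(12.0) + 7(1.007825) + 34.968853
    = 36.000000 + 7.054775 + 34.968853 = 78.023628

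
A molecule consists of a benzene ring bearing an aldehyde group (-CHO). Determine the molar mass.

106.12 g/mol

Atom tally by fragment:
  benzene ring core → C:6 H:6
  (− 1 ring H displaced by substituents)
  + CHO → C:1 H:1 O:1
Element totals:
  C: 7
  H: 6
  O: 1
Molecular formula: C7H6O.
  M = 7(12.011) + 6(1.008) + 15.999
    = 84.077 + 6.048 + 15.999 = 106.124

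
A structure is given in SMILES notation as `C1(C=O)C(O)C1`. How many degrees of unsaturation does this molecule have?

Atom tally by fragment:
  cyclopropane ring core → C:3 H:6
  (− 2 ring H displaced by substituents)
  + CHO → C:1 H:1 O:1
  + OH → O:1 H:1
Element totals:
  C: 4
  H: 6
  O: 2
Molecular formula: C4H6O2.
DoU = (2C + 2 + N − H − X) / 2 = (2·4 + 2 + 0 − 6 − 0) / 2 = 2.

2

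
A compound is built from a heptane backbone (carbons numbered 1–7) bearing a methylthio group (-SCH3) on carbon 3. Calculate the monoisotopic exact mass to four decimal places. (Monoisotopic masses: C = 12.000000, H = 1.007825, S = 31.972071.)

146.1129

Atom tally by fragment:
  CH3 → C:1 H:3
  CH2 → C:1 H:2
  CH(SCH3) → C:2 H:4 S:1
  CH2 → C:1 H:2
  CH2 → C:1 H:2
  CH2 → C:1 H:2
  CH3 → C:1 H:3
Element totals:
  C: 8
  H: 18
  S: 1
Molecular formula: C8H18S.
  M = 8(12.0) + 18(1.007825) + 31.972071
    = 96.000000 + 18.140850 + 31.972071 = 146.112921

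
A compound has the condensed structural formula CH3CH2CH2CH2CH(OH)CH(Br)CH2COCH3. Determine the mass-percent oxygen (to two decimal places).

13.49%

Atom tally by fragment:
  CH3 → C:1 H:3
  CH2 → C:1 H:2
  CH2 → C:1 H:2
  CH2 → C:1 H:2
  CH(OH) → C:1 H:2 O:1
  CH(Br) → C:1 H:1 Br:1
  CH2COCH3 → C:3 H:5 O:1
Element totals:
  C: 9
  H: 17
  Br: 1
  O: 2
Molecular formula: C9H17BrO2.
Molar mass = 237.137 g/mol.
Mass from O: 2 × 15.999 = 31.998 g/mol.
%O = 31.998 / 237.137 × 100 = 13.49%.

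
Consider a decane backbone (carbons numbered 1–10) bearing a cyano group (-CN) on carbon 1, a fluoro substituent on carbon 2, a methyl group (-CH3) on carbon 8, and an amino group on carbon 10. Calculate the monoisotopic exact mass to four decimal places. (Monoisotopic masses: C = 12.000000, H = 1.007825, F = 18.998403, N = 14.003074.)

Atom tally by fragment:
  NCCH2 → C:2 H:2 N:1
  CH(F) → C:1 H:1 F:1
  CH2 → C:1 H:2
  CH2 → C:1 H:2
  CH2 → C:1 H:2
  CH2 → C:1 H:2
  CH2 → C:1 H:2
  CH(CH3) → C:2 H:4
  CH2 → C:1 H:2
  CH2NH2 → C:1 H:4 N:1
Element totals:
  C: 12
  H: 23
  F: 1
  N: 2
Molecular formula: C12H23FN2.
  M = 12(12.0) + 23(1.007825) + 18.998403 + 2(14.003074)
    = 144.000000 + 23.179975 + 18.998403 + 28.006148 = 214.184526

214.1845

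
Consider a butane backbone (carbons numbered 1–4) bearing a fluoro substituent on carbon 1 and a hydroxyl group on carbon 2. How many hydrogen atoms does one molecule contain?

9

Atom tally by fragment:
  FCH2 → C:1 H:2 F:1
  CH(OH) → C:1 H:2 O:1
  CH2 → C:1 H:2
  CH3 → C:1 H:3
Element totals:
  C: 4
  H: 9
  F: 1
  O: 1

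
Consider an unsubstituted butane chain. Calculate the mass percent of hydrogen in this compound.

Atom tally by fragment:
  CH3 → C:1 H:3
  CH2 → C:1 H:2
  CH2 → C:1 H:2
  CH3 → C:1 H:3
Element totals:
  C: 4
  H: 10
Molecular formula: C4H10.
Molar mass = 58.124 g/mol.
Mass from H: 10 × 1.008 = 10.080 g/mol.
%H = 10.080 / 58.124 × 100 = 17.34%.

17.34%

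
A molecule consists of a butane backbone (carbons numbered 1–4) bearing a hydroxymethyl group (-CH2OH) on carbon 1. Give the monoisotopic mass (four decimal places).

Atom tally by fragment:
  HOCH2CH2 → C:2 H:5 O:1
  CH2 → C:1 H:2
  CH2 → C:1 H:2
  CH3 → C:1 H:3
Element totals:
  C: 5
  H: 12
  O: 1
Molecular formula: C5H12O.
  M = 5(12.0) + 12(1.007825) + 15.994915
    = 60.000000 + 12.093900 + 15.994915 = 88.088815

88.0888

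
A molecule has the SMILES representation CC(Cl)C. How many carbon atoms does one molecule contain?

Atom tally by fragment:
  CH3 → C:1 H:3
  CH(Cl) → C:1 H:1 Cl:1
  CH3 → C:1 H:3
Element totals:
  C: 3
  H: 7
  Cl: 1

3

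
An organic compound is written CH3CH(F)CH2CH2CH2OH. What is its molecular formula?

C5H11FO

Atom tally by fragment:
  CH3 → C:1 H:3
  CH(F) → C:1 H:1 F:1
  CH2 → C:1 H:2
  CH2 → C:1 H:2
  CH2OH → C:1 H:3 O:1
Element totals:
  C: 5
  H: 11
  F: 1
  O: 1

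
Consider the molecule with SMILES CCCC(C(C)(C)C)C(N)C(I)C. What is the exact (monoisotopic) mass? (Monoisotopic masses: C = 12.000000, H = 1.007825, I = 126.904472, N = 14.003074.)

297.0953

Atom tally by fragment:
  CH3 → C:1 H:3
  CH2 → C:1 H:2
  CH2 → C:1 H:2
  CH(C(CH3)3) → C:5 H:10
  CH(NH2) → C:1 H:3 N:1
  CH(I) → C:1 H:1 I:1
  CH3 → C:1 H:3
Element totals:
  C: 11
  H: 24
  I: 1
  N: 1
Molecular formula: C11H24IN.
  M = 11(12.0) + 24(1.007825) + 126.904472 + 14.003074
    = 132.000000 + 24.187800 + 126.904472 + 14.003074 = 297.095346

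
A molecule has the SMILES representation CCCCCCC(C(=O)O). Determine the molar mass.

144.21 g/mol

Atom tally by fragment:
  CH3 → C:1 H:3
  CH2 → C:1 H:2
  CH2 → C:1 H:2
  CH2 → C:1 H:2
  CH2 → C:1 H:2
  CH2 → C:1 H:2
  CH2COOH → C:2 H:3 O:2
Element totals:
  C: 8
  H: 16
  O: 2
Molecular formula: C8H16O2.
  M = 8(12.011) + 16(1.008) + 2(15.999)
    = 96.088 + 16.128 + 31.998 = 144.214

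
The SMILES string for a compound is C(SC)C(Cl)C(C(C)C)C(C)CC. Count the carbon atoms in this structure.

11

Atom tally by fragment:
  CH3SCH2 → C:2 H:5 S:1
  CH(Cl) → C:1 H:1 Cl:1
  CH(CH(CH3)2) → C:4 H:8
  CH(CH3) → C:2 H:4
  CH2 → C:1 H:2
  CH3 → C:1 H:3
Element totals:
  C: 11
  H: 23
  Cl: 1
  S: 1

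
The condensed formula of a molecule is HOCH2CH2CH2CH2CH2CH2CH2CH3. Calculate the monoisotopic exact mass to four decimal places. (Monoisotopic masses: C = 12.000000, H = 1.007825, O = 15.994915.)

Atom tally by fragment:
  HOCH2 → C:1 H:3 O:1
  CH2 → C:1 H:2
  CH2 → C:1 H:2
  CH2 → C:1 H:2
  CH2 → C:1 H:2
  CH2 → C:1 H:2
  CH2 → C:1 H:2
  CH3 → C:1 H:3
Element totals:
  C: 8
  H: 18
  O: 1
Molecular formula: C8H18O.
  M = 8(12.0) + 18(1.007825) + 15.994915
    = 96.000000 + 18.140850 + 15.994915 = 130.135765

130.1358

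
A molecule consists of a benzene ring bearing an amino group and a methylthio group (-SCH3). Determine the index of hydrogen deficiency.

4

Atom tally by fragment:
  benzene ring core → C:6 H:6
  (− 2 ring H displaced by substituents)
  + NH2 → N:1 H:2
  + SCH3 → C:1 H:3 S:1
Element totals:
  C: 7
  H: 9
  N: 1
  S: 1
Molecular formula: C7H9NS.
DoU = (2C + 2 + N − H − X) / 2 = (2·7 + 2 + 1 − 9 − 0) / 2 = 4.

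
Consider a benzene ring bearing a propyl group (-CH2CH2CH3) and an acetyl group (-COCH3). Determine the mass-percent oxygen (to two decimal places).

9.86%

Atom tally by fragment:
  benzene ring core → C:6 H:6
  (− 2 ring H displaced by substituents)
  + CH2CH2CH3 → C:3 H:7
  + COCH3 → C:2 H:3 O:1
Element totals:
  C: 11
  H: 14
  O: 1
Molecular formula: C11H14O.
Molar mass = 162.232 g/mol.
Mass from O: 1 × 15.999 = 15.999 g/mol.
%O = 15.999 / 162.232 × 100 = 9.86%.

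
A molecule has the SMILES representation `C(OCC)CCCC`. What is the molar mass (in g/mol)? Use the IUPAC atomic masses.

116.20 g/mol

Atom tally by fragment:
  C2H5OCH2 → C:3 H:7 O:1
  CH2 → C:1 H:2
  CH2 → C:1 H:2
  CH2 → C:1 H:2
  CH3 → C:1 H:3
Element totals:
  C: 7
  H: 16
  O: 1
Molecular formula: C7H16O.
  M = 7(12.011) + 16(1.008) + 15.999
    = 84.077 + 16.128 + 15.999 = 116.204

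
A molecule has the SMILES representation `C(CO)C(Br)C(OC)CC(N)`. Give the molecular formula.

Atom tally by fragment:
  HOCH2CH2 → C:2 H:5 O:1
  CH(Br) → C:1 H:1 Br:1
  CH(OCH3) → C:2 H:4 O:1
  CH2 → C:1 H:2
  CH2NH2 → C:1 H:4 N:1
Element totals:
  C: 7
  H: 16
  Br: 1
  N: 1
  O: 2

C7H16BrNO2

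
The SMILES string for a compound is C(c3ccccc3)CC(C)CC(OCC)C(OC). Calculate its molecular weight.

250.38 g/mol

Atom tally by fragment:
  C6H5CH2 → C:7 H:7
  CH2 → C:1 H:2
  CH(CH3) → C:2 H:4
  CH2 → C:1 H:2
  CH(OC2H5) → C:3 H:6 O:1
  CH2OCH3 → C:2 H:5 O:1
Element totals:
  C: 16
  H: 26
  O: 2
Molecular formula: C16H26O2.
  M = 16(12.011) + 26(1.008) + 2(15.999)
    = 192.176 + 26.208 + 31.998 = 250.382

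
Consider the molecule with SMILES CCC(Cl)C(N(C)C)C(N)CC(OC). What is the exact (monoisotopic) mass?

222.1499

Atom tally by fragment:
  CH3 → C:1 H:3
  CH2 → C:1 H:2
  CH(Cl) → C:1 H:1 Cl:1
  CH(N(CH3)2) → C:3 H:7 N:1
  CH(NH2) → C:1 H:3 N:1
  CH2 → C:1 H:2
  CH2OCH3 → C:2 H:5 O:1
Element totals:
  C: 10
  H: 23
  Cl: 1
  N: 2
  O: 1
Molecular formula: C10H23ClN2O.
  M = 10(12.0) + 23(1.007825) + 34.968853 + 2(14.003074) + 15.994915
    = 120.000000 + 23.179975 + 34.968853 + 28.006148 + 15.994915 = 222.149891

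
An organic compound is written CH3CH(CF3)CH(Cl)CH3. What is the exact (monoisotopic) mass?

160.0267

Element totals:
  C: 5
  H: 8
  Cl: 1
  F: 3
Molecular formula: C5H8ClF3.
  M = 5(12.0) + 8(1.007825) + 34.968853 + 3(18.998403)
    = 60.000000 + 8.062600 + 34.968853 + 56.995209 = 160.026662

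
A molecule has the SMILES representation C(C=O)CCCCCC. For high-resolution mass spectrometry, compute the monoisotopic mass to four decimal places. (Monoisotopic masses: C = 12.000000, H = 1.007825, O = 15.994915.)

Atom tally by fragment:
  OHCCH2 → C:2 H:3 O:1
  CH2 → C:1 H:2
  CH2 → C:1 H:2
  CH2 → C:1 H:2
  CH2 → C:1 H:2
  CH2 → C:1 H:2
  CH3 → C:1 H:3
Element totals:
  C: 8
  H: 16
  O: 1
Molecular formula: C8H16O.
  M = 8(12.0) + 16(1.007825) + 15.994915
    = 96.000000 + 16.125200 + 15.994915 = 128.120115

128.1201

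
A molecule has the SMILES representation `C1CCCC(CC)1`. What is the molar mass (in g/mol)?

98.19 g/mol

Atom tally by fragment:
  cyclopentane ring core → C:5 H:10
  (− 1 ring H displaced by substituents)
  + C2H5 → C:2 H:5
Element totals:
  C: 7
  H: 14
Molecular formula: C7H14.
  M = 7(12.011) + 14(1.008)
    = 84.077 + 14.112 = 98.189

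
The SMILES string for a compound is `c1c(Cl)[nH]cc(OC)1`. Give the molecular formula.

C5H6ClNO

Atom tally by fragment:
  pyrrole ring core → C:4 H:5 N:1
  (− 2 ring H displaced by substituents)
  + Cl → Cl:1
  + OCH3 → C:1 H:3 O:1
Element totals:
  C: 5
  H: 6
  Cl: 1
  N: 1
  O: 1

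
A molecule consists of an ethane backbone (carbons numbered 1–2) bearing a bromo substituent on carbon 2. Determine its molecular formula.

Atom tally by fragment:
  CH3 → C:1 H:3
  CH2Br → C:1 H:2 Br:1
Element totals:
  C: 2
  H: 5
  Br: 1

C2H5Br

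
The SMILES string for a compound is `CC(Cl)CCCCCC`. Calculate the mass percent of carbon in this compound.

64.63%

Atom tally by fragment:
  CH3 → C:1 H:3
  CH(Cl) → C:1 H:1 Cl:1
  CH2 → C:1 H:2
  CH2 → C:1 H:2
  CH2 → C:1 H:2
  CH2 → C:1 H:2
  CH2 → C:1 H:2
  CH3 → C:1 H:3
Element totals:
  C: 8
  H: 17
  Cl: 1
Molecular formula: C8H17Cl.
Molar mass = 148.674 g/mol.
Mass from C: 8 × 12.011 = 96.088 g/mol.
%C = 96.088 / 148.674 × 100 = 64.63%.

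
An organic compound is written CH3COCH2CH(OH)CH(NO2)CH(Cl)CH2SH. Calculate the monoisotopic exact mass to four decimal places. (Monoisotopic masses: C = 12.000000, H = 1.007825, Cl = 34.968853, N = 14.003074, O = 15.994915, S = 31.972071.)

Atom tally by fragment:
  CH3COCH2 → C:3 H:5 O:1
  CH(OH) → C:1 H:2 O:1
  CH(NO2) → C:1 H:1 N:1 O:2
  CH(Cl) → C:1 H:1 Cl:1
  CH2SH → C:1 H:3 S:1
Element totals:
  C: 7
  H: 12
  Cl: 1
  N: 1
  O: 4
  S: 1
Molecular formula: C7H12ClNO4S.
  M = 7(12.0) + 12(1.007825) + 34.968853 + 14.003074 + 4(15.994915) + 31.972071
    = 84.000000 + 12.093900 + 34.968853 + 14.003074 + 63.979660 + 31.972071 = 241.017558

241.0176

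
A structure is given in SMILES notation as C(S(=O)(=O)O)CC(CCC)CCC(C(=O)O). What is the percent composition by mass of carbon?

47.60%

Atom tally by fragment:
  HO3SCH2 → C:1 H:3 S:1 O:3
  CH2 → C:1 H:2
  CH(CH2CH2CH3) → C:4 H:8
  CH2 → C:1 H:2
  CH2 → C:1 H:2
  CH2COOH → C:2 H:3 O:2
Element totals:
  C: 10
  H: 20
  O: 5
  S: 1
Molecular formula: C10H20O5S.
Molar mass = 252.325 g/mol.
Mass from C: 10 × 12.011 = 120.110 g/mol.
%C = 120.110 / 252.325 × 100 = 47.60%.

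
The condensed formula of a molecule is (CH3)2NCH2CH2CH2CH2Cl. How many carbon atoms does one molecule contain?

6

Element totals:
  C: 6
  H: 14
  Cl: 1
  N: 1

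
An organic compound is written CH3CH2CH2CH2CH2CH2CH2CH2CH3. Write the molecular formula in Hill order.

C9H20

Element totals:
  C: 9
  H: 20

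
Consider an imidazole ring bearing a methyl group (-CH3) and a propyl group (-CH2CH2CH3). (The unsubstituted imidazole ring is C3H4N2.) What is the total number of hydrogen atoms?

Atom tally by fragment:
  imidazole ring core → C:3 H:4 N:2
  (− 2 ring H displaced by substituents)
  + CH3 → C:1 H:3
  + CH2CH2CH3 → C:3 H:7
Element totals:
  C: 7
  H: 12
  N: 2

12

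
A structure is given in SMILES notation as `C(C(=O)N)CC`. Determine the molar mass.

Atom tally by fragment:
  H2NOCCH2 → C:2 H:4 O:1 N:1
  CH2 → C:1 H:2
  CH3 → C:1 H:3
Element totals:
  C: 4
  H: 9
  N: 1
  O: 1
Molecular formula: C4H9NO.
  M = 4(12.011) + 9(1.008) + 14.007 + 15.999
    = 48.044 + 9.072 + 14.007 + 15.999 = 87.122

87.12 g/mol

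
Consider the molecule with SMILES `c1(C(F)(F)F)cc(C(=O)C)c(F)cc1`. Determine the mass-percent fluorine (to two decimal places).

36.86%

Atom tally by fragment:
  benzene ring core → C:6 H:6
  (− 3 ring H displaced by substituents)
  + CF3 → C:1 F:3
  + COCH3 → C:2 H:3 O:1
  + F → F:1
Element totals:
  C: 9
  H: 6
  F: 4
  O: 1
Molecular formula: C9H6F4O.
Molar mass = 206.138 g/mol.
Mass from F: 4 × 18.998 = 75.992 g/mol.
%F = 75.992 / 206.138 × 100 = 36.86%.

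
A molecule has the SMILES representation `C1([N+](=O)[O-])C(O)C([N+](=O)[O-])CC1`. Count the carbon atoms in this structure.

5

Atom tally by fragment:
  cyclopentane ring core → C:5 H:10
  (− 3 ring H displaced by substituents)
  + NO2 → N:1 O:2
  + OH → O:1 H:1
  + NO2 → N:1 O:2
Element totals:
  C: 5
  H: 8
  N: 2
  O: 5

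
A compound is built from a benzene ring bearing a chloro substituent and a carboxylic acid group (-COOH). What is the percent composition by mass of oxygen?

Atom tally by fragment:
  benzene ring core → C:6 H:6
  (− 2 ring H displaced by substituents)
  + Cl → Cl:1
  + COOH → C:1 H:1 O:2
Element totals:
  C: 7
  H: 5
  Cl: 1
  O: 2
Molecular formula: C7H5ClO2.
Molar mass = 156.565 g/mol.
Mass from O: 2 × 15.999 = 31.998 g/mol.
%O = 31.998 / 156.565 × 100 = 20.44%.

20.44%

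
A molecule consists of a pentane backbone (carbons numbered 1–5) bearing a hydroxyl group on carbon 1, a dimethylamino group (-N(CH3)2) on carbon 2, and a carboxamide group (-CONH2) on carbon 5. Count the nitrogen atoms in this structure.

2

Atom tally by fragment:
  HOCH2 → C:1 H:3 O:1
  CH(N(CH3)2) → C:3 H:7 N:1
  CH2 → C:1 H:2
  CH2 → C:1 H:2
  CH2CONH2 → C:2 H:4 O:1 N:1
Element totals:
  C: 8
  H: 18
  N: 2
  O: 2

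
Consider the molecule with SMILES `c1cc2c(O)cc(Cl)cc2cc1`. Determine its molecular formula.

Atom tally by fragment:
  naphthalene ring system core → C:10 H:8
  (− 2 ring H displaced by substituents)
  + OH → O:1 H:1
  + Cl → Cl:1
Element totals:
  C: 10
  H: 7
  Cl: 1
  O: 1

C10H7ClO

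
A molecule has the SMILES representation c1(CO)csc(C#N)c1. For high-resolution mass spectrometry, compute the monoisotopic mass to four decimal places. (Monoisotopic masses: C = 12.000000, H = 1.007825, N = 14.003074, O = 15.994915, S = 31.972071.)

139.0092

Atom tally by fragment:
  thiophene ring core → C:4 H:4 S:1
  (− 2 ring H displaced by substituents)
  + CH2OH → C:1 H:3 O:1
  + CN → C:1 N:1
Element totals:
  C: 6
  H: 5
  N: 1
  O: 1
  S: 1
Molecular formula: C6H5NOS.
  M = 6(12.0) + 5(1.007825) + 14.003074 + 15.994915 + 31.972071
    = 72.000000 + 5.039125 + 14.003074 + 15.994915 + 31.972071 = 139.009185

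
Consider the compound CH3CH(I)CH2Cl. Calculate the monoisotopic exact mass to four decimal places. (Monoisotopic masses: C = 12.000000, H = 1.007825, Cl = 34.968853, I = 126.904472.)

Atom tally by fragment:
  CH3 → C:1 H:3
  CH(I) → C:1 H:1 I:1
  CH2Cl → C:1 H:2 Cl:1
Element totals:
  C: 3
  H: 6
  Cl: 1
  I: 1
Molecular formula: C3H6ClI.
  M = 3(12.0) + 6(1.007825) + 34.968853 + 126.904472
    = 36.000000 + 6.046950 + 34.968853 + 126.904472 = 203.920275

203.9203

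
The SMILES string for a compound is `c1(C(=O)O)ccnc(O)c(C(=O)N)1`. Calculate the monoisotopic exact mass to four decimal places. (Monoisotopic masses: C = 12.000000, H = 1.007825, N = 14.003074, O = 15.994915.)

Atom tally by fragment:
  pyridine ring core → C:5 H:5 N:1
  (− 3 ring H displaced by substituents)
  + COOH → C:1 H:1 O:2
  + OH → O:1 H:1
  + CONH2 → C:1 H:2 O:1 N:1
Element totals:
  C: 7
  H: 6
  N: 2
  O: 4
Molecular formula: C7H6N2O4.
  M = 7(12.0) + 6(1.007825) + 2(14.003074) + 4(15.994915)
    = 84.000000 + 6.046950 + 28.006148 + 63.979660 = 182.032758

182.0328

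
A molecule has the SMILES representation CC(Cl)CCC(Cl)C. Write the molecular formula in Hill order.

Atom tally by fragment:
  CH3 → C:1 H:3
  CH(Cl) → C:1 H:1 Cl:1
  CH2 → C:1 H:2
  CH2 → C:1 H:2
  CH(Cl) → C:1 H:1 Cl:1
  CH3 → C:1 H:3
Element totals:
  C: 6
  H: 12
  Cl: 2

C6H12Cl2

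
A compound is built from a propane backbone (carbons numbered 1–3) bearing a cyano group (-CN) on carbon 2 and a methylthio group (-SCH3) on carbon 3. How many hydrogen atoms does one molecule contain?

Atom tally by fragment:
  CH3 → C:1 H:3
  CH(CN) → C:2 H:1 N:1
  CH2SCH3 → C:2 H:5 S:1
Element totals:
  C: 5
  H: 9
  N: 1
  S: 1

9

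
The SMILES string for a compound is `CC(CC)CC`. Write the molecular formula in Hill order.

Atom tally by fragment:
  CH3 → C:1 H:3
  CH(C2H5) → C:3 H:6
  CH2 → C:1 H:2
  CH3 → C:1 H:3
Element totals:
  C: 6
  H: 14

C6H14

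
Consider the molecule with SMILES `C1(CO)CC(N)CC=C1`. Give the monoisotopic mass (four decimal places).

127.0997

Atom tally by fragment:
  cyclohexene ring core → C:6 H:10
  (− 2 ring H displaced by substituents)
  + CH2OH → C:1 H:3 O:1
  + NH2 → N:1 H:2
Element totals:
  C: 7
  H: 13
  N: 1
  O: 1
Molecular formula: C7H13NO.
  M = 7(12.0) + 13(1.007825) + 14.003074 + 15.994915
    = 84.000000 + 13.101725 + 14.003074 + 15.994915 = 127.099714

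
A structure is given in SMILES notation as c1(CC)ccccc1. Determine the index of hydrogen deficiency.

Atom tally by fragment:
  benzene ring core → C:6 H:6
  (− 1 ring H displaced by substituents)
  + C2H5 → C:2 H:5
Element totals:
  C: 8
  H: 10
Molecular formula: C8H10.
DoU = (2C + 2 + N − H − X) / 2 = (2·8 + 2 + 0 − 10 − 0) / 2 = 4.

4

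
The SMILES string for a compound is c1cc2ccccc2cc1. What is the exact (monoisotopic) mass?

Atom tally by fragment:
  naphthalene ring system core → C:10 H:8
Element totals:
  C: 10
  H: 8
Molecular formula: C10H8.
  M = 10(12.0) + 8(1.007825)
    = 120.000000 + 8.062600 = 128.062600

128.0626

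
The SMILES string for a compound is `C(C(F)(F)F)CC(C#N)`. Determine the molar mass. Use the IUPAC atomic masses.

Atom tally by fragment:
  F3CCH2 → C:2 H:2 F:3
  CH2 → C:1 H:2
  CH2CN → C:2 H:2 N:1
Element totals:
  C: 5
  H: 6
  F: 3
  N: 1
Molecular formula: C5H6F3N.
  M = 5(12.011) + 6(1.008) + 3(18.998) + 14.007
    = 60.055 + 6.048 + 56.994 + 14.007 = 137.104

137.10 g/mol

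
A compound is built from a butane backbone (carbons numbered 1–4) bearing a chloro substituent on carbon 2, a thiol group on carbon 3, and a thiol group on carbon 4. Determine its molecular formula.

Atom tally by fragment:
  CH3 → C:1 H:3
  CH(Cl) → C:1 H:1 Cl:1
  CH(SH) → C:1 H:2 S:1
  CH2SH → C:1 H:3 S:1
Element totals:
  C: 4
  H: 9
  Cl: 1
  S: 2

C4H9ClS2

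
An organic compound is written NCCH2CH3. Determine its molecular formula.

C3H5N

Element totals:
  C: 3
  H: 5
  N: 1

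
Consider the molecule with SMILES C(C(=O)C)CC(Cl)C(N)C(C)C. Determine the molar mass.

Atom tally by fragment:
  CH3COCH2 → C:3 H:5 O:1
  CH2 → C:1 H:2
  CH(Cl) → C:1 H:1 Cl:1
  CH(NH2) → C:1 H:3 N:1
  CH(CH3) → C:2 H:4
  CH3 → C:1 H:3
Element totals:
  C: 9
  H: 18
  Cl: 1
  N: 1
  O: 1
Molecular formula: C9H18ClNO.
  M = 9(12.011) + 18(1.008) + 35.45 + 14.007 + 15.999
    = 108.099 + 18.144 + 35.450 + 14.007 + 15.999 = 191.699

191.70 g/mol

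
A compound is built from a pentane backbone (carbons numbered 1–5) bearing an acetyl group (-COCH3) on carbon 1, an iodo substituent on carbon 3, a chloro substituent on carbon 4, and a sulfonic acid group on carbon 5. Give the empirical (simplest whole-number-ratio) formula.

Atom tally by fragment:
  CH3COCH2 → C:3 H:5 O:1
  CH2 → C:1 H:2
  CH(I) → C:1 H:1 I:1
  CH(Cl) → C:1 H:1 Cl:1
  CH2SO3H → C:1 H:3 S:1 O:3
Element totals:
  C: 7
  H: 12
  Cl: 1
  I: 1
  O: 4
  S: 1
Molecular formula: C7H12ClIO4S.
gcd of subscripts (7, 1, 12, 1, 4, 1) = 1, so the empirical formula equals the molecular formula.

C7H12ClIO4S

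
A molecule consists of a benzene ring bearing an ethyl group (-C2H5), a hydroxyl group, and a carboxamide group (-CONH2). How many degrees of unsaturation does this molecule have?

5

Atom tally by fragment:
  benzene ring core → C:6 H:6
  (− 3 ring H displaced by substituents)
  + C2H5 → C:2 H:5
  + OH → O:1 H:1
  + CONH2 → C:1 H:2 O:1 N:1
Element totals:
  C: 9
  H: 11
  N: 1
  O: 2
Molecular formula: C9H11NO2.
DoU = (2C + 2 + N − H − X) / 2 = (2·9 + 2 + 1 − 11 − 0) / 2 = 5.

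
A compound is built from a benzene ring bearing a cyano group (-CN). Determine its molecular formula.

C7H5N

Atom tally by fragment:
  benzene ring core → C:6 H:6
  (− 1 ring H displaced by substituents)
  + CN → C:1 N:1
Element totals:
  C: 7
  H: 5
  N: 1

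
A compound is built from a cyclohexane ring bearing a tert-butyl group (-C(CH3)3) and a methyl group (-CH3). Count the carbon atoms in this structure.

11

Atom tally by fragment:
  cyclohexane ring core → C:6 H:12
  (− 2 ring H displaced by substituents)
  + C(CH3)3 → C:4 H:9
  + CH3 → C:1 H:3
Element totals:
  C: 11
  H: 22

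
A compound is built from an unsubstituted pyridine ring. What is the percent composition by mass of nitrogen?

17.71%

Atom tally by fragment:
  pyridine ring core → C:5 H:5 N:1
Element totals:
  C: 5
  H: 5
  N: 1
Molecular formula: C5H5N.
Molar mass = 79.102 g/mol.
Mass from N: 1 × 14.007 = 14.007 g/mol.
%N = 14.007 / 79.102 × 100 = 17.71%.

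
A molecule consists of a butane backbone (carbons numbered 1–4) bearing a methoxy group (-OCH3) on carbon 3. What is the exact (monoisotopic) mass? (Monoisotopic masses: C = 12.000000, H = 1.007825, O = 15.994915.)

Atom tally by fragment:
  CH3 → C:1 H:3
  CH2 → C:1 H:2
  CH(OCH3) → C:2 H:4 O:1
  CH3 → C:1 H:3
Element totals:
  C: 5
  H: 12
  O: 1
Molecular formula: C5H12O.
  M = 5(12.0) + 12(1.007825) + 15.994915
    = 60.000000 + 12.093900 + 15.994915 = 88.088815

88.0888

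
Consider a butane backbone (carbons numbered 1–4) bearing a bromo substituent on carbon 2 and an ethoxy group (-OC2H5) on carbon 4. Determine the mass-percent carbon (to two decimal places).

39.80%

Atom tally by fragment:
  CH3 → C:1 H:3
  CH(Br) → C:1 H:1 Br:1
  CH2 → C:1 H:2
  CH2OC2H5 → C:3 H:7 O:1
Element totals:
  C: 6
  H: 13
  Br: 1
  O: 1
Molecular formula: C6H13BrO.
Molar mass = 181.073 g/mol.
Mass from C: 6 × 12.011 = 72.066 g/mol.
%C = 72.066 / 181.073 × 100 = 39.80%.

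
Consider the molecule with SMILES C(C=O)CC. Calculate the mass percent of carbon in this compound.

66.63%

Atom tally by fragment:
  OHCCH2 → C:2 H:3 O:1
  CH2 → C:1 H:2
  CH3 → C:1 H:3
Element totals:
  C: 4
  H: 8
  O: 1
Molecular formula: C4H8O.
Molar mass = 72.107 g/mol.
Mass from C: 4 × 12.011 = 48.044 g/mol.
%C = 48.044 / 72.107 × 100 = 66.63%.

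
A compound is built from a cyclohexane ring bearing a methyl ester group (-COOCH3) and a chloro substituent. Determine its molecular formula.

C8H13ClO2

Atom tally by fragment:
  cyclohexane ring core → C:6 H:12
  (− 2 ring H displaced by substituents)
  + COOCH3 → C:2 H:3 O:2
  + Cl → Cl:1
Element totals:
  C: 8
  H: 13
  Cl: 1
  O: 2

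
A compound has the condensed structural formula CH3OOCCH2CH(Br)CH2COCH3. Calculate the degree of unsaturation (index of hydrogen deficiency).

Atom tally by fragment:
  CH3OOCCH2 → C:3 H:5 O:2
  CH(Br) → C:1 H:1 Br:1
  CH2COCH3 → C:3 H:5 O:1
Element totals:
  C: 7
  H: 11
  Br: 1
  O: 3
Molecular formula: C7H11BrO3.
DoU = (2C + 2 + N − H − X) / 2 = (2·7 + 2 + 0 − 11 − 1) / 2 = 2.

2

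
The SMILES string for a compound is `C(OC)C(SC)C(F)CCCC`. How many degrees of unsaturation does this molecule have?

0

Atom tally by fragment:
  CH3OCH2 → C:2 H:5 O:1
  CH(SCH3) → C:2 H:4 S:1
  CH(F) → C:1 H:1 F:1
  CH2 → C:1 H:2
  CH2 → C:1 H:2
  CH2 → C:1 H:2
  CH3 → C:1 H:3
Element totals:
  C: 9
  H: 19
  F: 1
  O: 1
  S: 1
Molecular formula: C9H19FOS.
DoU = (2C + 2 + N − H − X) / 2 = (2·9 + 2 + 0 − 19 − 1) / 2 = 0.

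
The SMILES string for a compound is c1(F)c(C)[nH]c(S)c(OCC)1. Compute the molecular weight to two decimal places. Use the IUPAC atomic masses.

Atom tally by fragment:
  pyrrole ring core → C:4 H:5 N:1
  (− 4 ring H displaced by substituents)
  + F → F:1
  + CH3 → C:1 H:3
  + SH → S:1 H:1
  + OC2H5 → C:2 H:5 O:1
Element totals:
  C: 7
  H: 10
  F: 1
  N: 1
  O: 1
  S: 1
Molecular formula: C7H10FNOS.
  M = 7(12.011) + 10(1.008) + 18.998 + 14.007 + 15.999 + 32.06
    = 84.077 + 10.080 + 18.998 + 14.007 + 15.999 + 32.060 = 175.221

175.22 g/mol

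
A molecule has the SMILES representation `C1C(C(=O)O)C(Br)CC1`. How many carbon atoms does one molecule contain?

6

Atom tally by fragment:
  cyclopentane ring core → C:5 H:10
  (− 2 ring H displaced by substituents)
  + COOH → C:1 H:1 O:2
  + Br → Br:1
Element totals:
  C: 6
  H: 9
  Br: 1
  O: 2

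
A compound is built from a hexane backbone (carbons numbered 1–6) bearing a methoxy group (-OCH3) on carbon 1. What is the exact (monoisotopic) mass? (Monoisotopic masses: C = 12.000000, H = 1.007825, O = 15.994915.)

Atom tally by fragment:
  CH3OCH2 → C:2 H:5 O:1
  CH2 → C:1 H:2
  CH2 → C:1 H:2
  CH2 → C:1 H:2
  CH2 → C:1 H:2
  CH3 → C:1 H:3
Element totals:
  C: 7
  H: 16
  O: 1
Molecular formula: C7H16O.
  M = 7(12.0) + 16(1.007825) + 15.994915
    = 84.000000 + 16.125200 + 15.994915 = 116.120115

116.1201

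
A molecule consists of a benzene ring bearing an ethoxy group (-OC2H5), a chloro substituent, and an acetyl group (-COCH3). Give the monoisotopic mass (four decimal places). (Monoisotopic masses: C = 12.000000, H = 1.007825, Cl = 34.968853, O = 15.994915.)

198.0448

Atom tally by fragment:
  benzene ring core → C:6 H:6
  (− 3 ring H displaced by substituents)
  + OC2H5 → C:2 H:5 O:1
  + Cl → Cl:1
  + COCH3 → C:2 H:3 O:1
Element totals:
  C: 10
  H: 11
  Cl: 1
  O: 2
Molecular formula: C10H11ClO2.
  M = 10(12.0) + 11(1.007825) + 34.968853 + 2(15.994915)
    = 120.000000 + 11.086075 + 34.968853 + 31.989830 = 198.044758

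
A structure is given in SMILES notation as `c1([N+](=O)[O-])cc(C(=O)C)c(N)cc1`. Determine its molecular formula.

Atom tally by fragment:
  benzene ring core → C:6 H:6
  (− 3 ring H displaced by substituents)
  + NO2 → N:1 O:2
  + COCH3 → C:2 H:3 O:1
  + NH2 → N:1 H:2
Element totals:
  C: 8
  H: 8
  N: 2
  O: 3

C8H8N2O3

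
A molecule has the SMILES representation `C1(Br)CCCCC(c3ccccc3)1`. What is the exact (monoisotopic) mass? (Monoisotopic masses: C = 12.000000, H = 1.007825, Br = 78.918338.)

238.0357

Atom tally by fragment:
  cyclohexane ring core → C:6 H:12
  (− 2 ring H displaced by substituents)
  + Br → Br:1
  + C6H5 → C:6 H:5
Element totals:
  C: 12
  H: 15
  Br: 1
Molecular formula: C12H15Br.
  M = 12(12.0) + 15(1.007825) + 78.918338
    = 144.000000 + 15.117375 + 78.918338 = 238.035713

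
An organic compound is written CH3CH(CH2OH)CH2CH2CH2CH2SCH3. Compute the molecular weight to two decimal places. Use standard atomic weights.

Element totals:
  C: 8
  H: 18
  O: 1
  S: 1
Molecular formula: C8H18OS.
  M = 8(12.011) + 18(1.008) + 15.999 + 32.06
    = 96.088 + 18.144 + 15.999 + 32.060 = 162.291

162.29 g/mol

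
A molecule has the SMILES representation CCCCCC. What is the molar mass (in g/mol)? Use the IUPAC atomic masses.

Atom tally by fragment:
  CH3 → C:1 H:3
  CH2 → C:1 H:2
  CH2 → C:1 H:2
  CH2 → C:1 H:2
  CH2 → C:1 H:2
  CH3 → C:1 H:3
Element totals:
  C: 6
  H: 14
Molecular formula: C6H14.
  M = 6(12.011) + 14(1.008)
    = 72.066 + 14.112 = 86.178

86.18 g/mol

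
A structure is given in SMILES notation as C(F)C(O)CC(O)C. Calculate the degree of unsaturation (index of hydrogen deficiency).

Atom tally by fragment:
  FCH2 → C:1 H:2 F:1
  CH(OH) → C:1 H:2 O:1
  CH2 → C:1 H:2
  CH(OH) → C:1 H:2 O:1
  CH3 → C:1 H:3
Element totals:
  C: 5
  H: 11
  F: 1
  O: 2
Molecular formula: C5H11FO2.
DoU = (2C + 2 + N − H − X) / 2 = (2·5 + 2 + 0 − 11 − 1) / 2 = 0.

0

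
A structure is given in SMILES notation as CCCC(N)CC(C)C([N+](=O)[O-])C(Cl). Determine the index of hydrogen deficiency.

Atom tally by fragment:
  CH3 → C:1 H:3
  CH2 → C:1 H:2
  CH2 → C:1 H:2
  CH(NH2) → C:1 H:3 N:1
  CH2 → C:1 H:2
  CH(CH3) → C:2 H:4
  CH(NO2) → C:1 H:1 N:1 O:2
  CH2Cl → C:1 H:2 Cl:1
Element totals:
  C: 9
  H: 19
  Cl: 1
  N: 2
  O: 2
Molecular formula: C9H19ClN2O2.
DoU = (2C + 2 + N − H − X) / 2 = (2·9 + 2 + 2 − 19 − 1) / 2 = 1.

1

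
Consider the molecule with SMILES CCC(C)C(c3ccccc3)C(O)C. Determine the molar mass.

Atom tally by fragment:
  CH3 → C:1 H:3
  CH2 → C:1 H:2
  CH(CH3) → C:2 H:4
  CH(C6H5) → C:7 H:6
  CH(OH) → C:1 H:2 O:1
  CH3 → C:1 H:3
Element totals:
  C: 13
  H: 20
  O: 1
Molecular formula: C13H20O.
  M = 13(12.011) + 20(1.008) + 15.999
    = 156.143 + 20.160 + 15.999 = 192.302

192.30 g/mol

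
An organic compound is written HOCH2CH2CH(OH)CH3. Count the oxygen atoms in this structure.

2

Atom tally by fragment:
  HOCH2CH2 → C:2 H:5 O:1
  CH(OH) → C:1 H:2 O:1
  CH3 → C:1 H:3
Element totals:
  C: 4
  H: 10
  O: 2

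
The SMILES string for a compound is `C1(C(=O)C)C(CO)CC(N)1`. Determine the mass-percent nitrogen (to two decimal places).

Atom tally by fragment:
  cyclobutane ring core → C:4 H:8
  (− 3 ring H displaced by substituents)
  + COCH3 → C:2 H:3 O:1
  + CH2OH → C:1 H:3 O:1
  + NH2 → N:1 H:2
Element totals:
  C: 7
  H: 13
  N: 1
  O: 2
Molecular formula: C7H13NO2.
Molar mass = 143.186 g/mol.
Mass from N: 1 × 14.007 = 14.007 g/mol.
%N = 14.007 / 143.186 × 100 = 9.78%.

9.78%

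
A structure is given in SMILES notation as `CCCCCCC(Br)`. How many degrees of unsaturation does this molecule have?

Atom tally by fragment:
  CH3 → C:1 H:3
  CH2 → C:1 H:2
  CH2 → C:1 H:2
  CH2 → C:1 H:2
  CH2 → C:1 H:2
  CH2 → C:1 H:2
  CH2Br → C:1 H:2 Br:1
Element totals:
  C: 7
  H: 15
  Br: 1
Molecular formula: C7H15Br.
DoU = (2C + 2 + N − H − X) / 2 = (2·7 + 2 + 0 − 15 − 1) / 2 = 0.

0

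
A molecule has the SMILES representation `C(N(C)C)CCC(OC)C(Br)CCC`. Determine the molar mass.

Atom tally by fragment:
  (CH3)2NCH2 → C:3 H:8 N:1
  CH2 → C:1 H:2
  CH2 → C:1 H:2
  CH(OCH3) → C:2 H:4 O:1
  CH(Br) → C:1 H:1 Br:1
  CH2 → C:1 H:2
  CH2 → C:1 H:2
  CH3 → C:1 H:3
Element totals:
  C: 11
  H: 24
  Br: 1
  N: 1
  O: 1
Molecular formula: C11H24BrNO.
  M = 11(12.011) + 24(1.008) + 79.904 + 14.007 + 15.999
    = 132.121 + 24.192 + 79.904 + 14.007 + 15.999 = 266.223

266.22 g/mol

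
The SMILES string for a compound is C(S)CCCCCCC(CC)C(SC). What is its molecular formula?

C12H26S2

Atom tally by fragment:
  HSCH2 → C:1 H:3 S:1
  CH2 → C:1 H:2
  CH2 → C:1 H:2
  CH2 → C:1 H:2
  CH2 → C:1 H:2
  CH2 → C:1 H:2
  CH2 → C:1 H:2
  CH(C2H5) → C:3 H:6
  CH2SCH3 → C:2 H:5 S:1
Element totals:
  C: 12
  H: 26
  S: 2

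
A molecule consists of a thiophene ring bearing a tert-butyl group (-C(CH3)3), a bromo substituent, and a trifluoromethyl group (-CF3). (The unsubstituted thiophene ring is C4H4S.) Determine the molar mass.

287.14 g/mol

Atom tally by fragment:
  thiophene ring core → C:4 H:4 S:1
  (− 3 ring H displaced by substituents)
  + C(CH3)3 → C:4 H:9
  + Br → Br:1
  + CF3 → C:1 F:3
Element totals:
  C: 9
  H: 10
  Br: 1
  F: 3
  S: 1
Molecular formula: C9H10BrF3S.
  M = 9(12.011) + 10(1.008) + 79.904 + 3(18.998) + 32.06
    = 108.099 + 10.080 + 79.904 + 56.994 + 32.060 = 287.137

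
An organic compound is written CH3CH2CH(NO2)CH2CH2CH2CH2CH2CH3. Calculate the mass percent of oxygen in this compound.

Element totals:
  C: 9
  H: 19
  N: 1
  O: 2
Molecular formula: C9H19NO2.
Molar mass = 173.256 g/mol.
Mass from O: 2 × 15.999 = 31.998 g/mol.
%O = 31.998 / 173.256 × 100 = 18.47%.

18.47%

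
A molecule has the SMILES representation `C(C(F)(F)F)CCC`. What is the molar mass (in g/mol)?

Atom tally by fragment:
  F3CCH2 → C:2 H:2 F:3
  CH2 → C:1 H:2
  CH2 → C:1 H:2
  CH3 → C:1 H:3
Element totals:
  C: 5
  H: 9
  F: 3
Molecular formula: C5H9F3.
  M = 5(12.011) + 9(1.008) + 3(18.998)
    = 60.055 + 9.072 + 56.994 = 126.121

126.12 g/mol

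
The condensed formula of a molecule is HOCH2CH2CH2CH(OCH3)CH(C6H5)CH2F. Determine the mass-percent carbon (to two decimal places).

69.00%

Atom tally by fragment:
  HOCH2CH2 → C:2 H:5 O:1
  CH2 → C:1 H:2
  CH(OCH3) → C:2 H:4 O:1
  CH(C6H5) → C:7 H:6
  CH2F → C:1 H:2 F:1
Element totals:
  C: 13
  H: 19
  F: 1
  O: 2
Molecular formula: C13H19FO2.
Molar mass = 226.291 g/mol.
Mass from C: 13 × 12.011 = 156.143 g/mol.
%C = 156.143 / 226.291 × 100 = 69.00%.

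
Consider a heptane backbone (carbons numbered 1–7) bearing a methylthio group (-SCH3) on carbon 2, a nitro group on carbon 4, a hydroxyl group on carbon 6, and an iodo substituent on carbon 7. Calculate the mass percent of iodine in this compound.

Atom tally by fragment:
  CH3 → C:1 H:3
  CH(SCH3) → C:2 H:4 S:1
  CH2 → C:1 H:2
  CH(NO2) → C:1 H:1 N:1 O:2
  CH2 → C:1 H:2
  CH(OH) → C:1 H:2 O:1
  CH2I → C:1 H:2 I:1
Element totals:
  C: 8
  H: 16
  I: 1
  N: 1
  O: 3
  S: 1
Molecular formula: C8H16INO3S.
Molar mass = 333.184 g/mol.
Mass from I: 1 × 126.904 = 126.904 g/mol.
%I = 126.904 / 333.184 × 100 = 38.09%.

38.09%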